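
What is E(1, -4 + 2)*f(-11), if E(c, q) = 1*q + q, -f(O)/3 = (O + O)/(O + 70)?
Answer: -264/59 ≈ -4.4746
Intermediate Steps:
f(O) = -6*O/(70 + O) (f(O) = -3*(O + O)/(O + 70) = -3*2*O/(70 + O) = -6*O/(70 + O))
E(c, q) = 2*q (E(c, q) = q + q = 2*q)
E(1, -4 + 2)*f(-11) = (2*(-4 + 2))*(-6*(-11)/(70 - 11)) = (2*(-2))*(-6*(-11)/59) = -(-24)*(-11)/59 = -4*66/59 = -264/59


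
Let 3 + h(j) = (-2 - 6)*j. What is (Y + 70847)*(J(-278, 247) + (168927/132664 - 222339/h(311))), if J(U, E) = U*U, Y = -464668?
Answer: -10069866462610690649/330466024 ≈ -3.0472e+10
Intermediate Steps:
h(j) = -3 - 8*j (h(j) = -3 + (-2 - 6)*j = -3 - 8*j)
J(U, E) = U²
(Y + 70847)*(J(-278, 247) + (168927/132664 - 222339/h(311))) = (-464668 + 70847)*((-278)² + (168927/132664 - 222339/(-3 - 8*311))) = -393821*(77284 + (168927*(1/132664) - 222339/(-3 - 2488))) = -393821*(77284 + (168927/132664 - 222339/(-2491))) = -393821*(77284 + (168927/132664 - 222339*(-1/2491))) = -393821*(77284 + (168927/132664 + 222339/2491)) = -393821*(77284 + 29917178253/330466024) = -393821*25569653377069/330466024 = -10069866462610690649/330466024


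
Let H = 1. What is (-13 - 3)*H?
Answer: -16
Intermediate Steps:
(-13 - 3)*H = (-13 - 3)*1 = -16*1 = -16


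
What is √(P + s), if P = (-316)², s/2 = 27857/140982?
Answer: √496184538492123/70491 ≈ 316.00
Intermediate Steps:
s = 27857/70491 (s = 2*(27857/140982) = 27857/70491 ≈ 0.39518)
P = 99856
√(P + s) = √(99856 + 27857/70491) = √(7038977153/70491) = √496184538492123/70491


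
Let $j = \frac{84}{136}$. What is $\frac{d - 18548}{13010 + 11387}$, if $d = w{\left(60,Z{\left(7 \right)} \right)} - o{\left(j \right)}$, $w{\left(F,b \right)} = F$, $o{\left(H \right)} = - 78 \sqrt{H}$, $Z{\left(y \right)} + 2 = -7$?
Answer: $- \frac{18488}{24397} + \frac{39 \sqrt{714}}{414749} \approx -0.75529$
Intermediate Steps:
$j = \frac{21}{34}$ ($j = 84 \cdot \frac{1}{136} = \frac{21}{34} \approx 0.61765$)
$Z{\left(y \right)} = -9$ ($Z{\left(y \right)} = -2 - 7 = -9$)
$d = 60 + \frac{39 \sqrt{714}}{17}$ ($d = 60 - - 78 \sqrt{\frac{21}{34}} = 60 - - 78 \frac{\sqrt{714}}{34} = 60 - - \frac{39 \sqrt{714}}{17} = 60 + \frac{39 \sqrt{714}}{17} \approx 121.3$)
$\frac{d - 18548}{13010 + 11387} = \frac{\left(60 + \frac{39 \sqrt{714}}{17}\right) - 18548}{13010 + 11387} = \frac{-18488 + \frac{39 \sqrt{714}}{17}}{24397} = \left(-18488 + \frac{39 \sqrt{714}}{17}\right) \frac{1}{24397} = - \frac{18488}{24397} + \frac{39 \sqrt{714}}{414749}$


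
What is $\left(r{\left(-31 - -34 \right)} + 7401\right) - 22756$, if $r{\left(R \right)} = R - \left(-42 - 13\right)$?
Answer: $-15297$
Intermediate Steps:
$r{\left(R \right)} = 55 + R$ ($r{\left(R \right)} = R - -55 = R + 55 = 55 + R$)
$\left(r{\left(-31 - -34 \right)} + 7401\right) - 22756 = \left(\left(55 - -3\right) + 7401\right) - 22756 = \left(\left(55 + \left(-31 + 34\right)\right) + 7401\right) - 22756 = \left(\left(55 + 3\right) + 7401\right) - 22756 = \left(58 + 7401\right) - 22756 = 7459 - 22756 = -15297$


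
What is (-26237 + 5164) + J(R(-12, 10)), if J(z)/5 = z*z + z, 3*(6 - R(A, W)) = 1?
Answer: -187957/9 ≈ -20884.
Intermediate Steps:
R(A, W) = 17/3 (R(A, W) = 6 - 1/3*1 = 6 - 1/3 = 17/3)
J(z) = 5*z + 5*z**2 (J(z) = 5*(z*z + z) = 5*(z**2 + z) = 5*(z + z**2) = 5*z + 5*z**2)
(-26237 + 5164) + J(R(-12, 10)) = (-26237 + 5164) + 5*(17/3)*(1 + 17/3) = -21073 + 5*(17/3)*(20/3) = -21073 + 1700/9 = -187957/9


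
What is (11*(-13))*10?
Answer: -1430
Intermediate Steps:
(11*(-13))*10 = -143*10 = -1430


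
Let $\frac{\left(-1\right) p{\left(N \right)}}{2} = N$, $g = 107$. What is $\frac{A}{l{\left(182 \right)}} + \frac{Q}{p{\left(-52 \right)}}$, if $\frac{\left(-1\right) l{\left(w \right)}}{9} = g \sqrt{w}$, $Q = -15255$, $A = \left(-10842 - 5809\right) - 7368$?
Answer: $- \frac{15255}{104} + \frac{24019 \sqrt{182}}{175266} \approx -144.83$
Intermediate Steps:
$p{\left(N \right)} = - 2 N$
$A = -24019$ ($A = -16651 - 7368 = -24019$)
$l{\left(w \right)} = - 963 \sqrt{w}$ ($l{\left(w \right)} = - 9 \cdot 107 \sqrt{w} = - 963 \sqrt{w}$)
$\frac{A}{l{\left(182 \right)}} + \frac{Q}{p{\left(-52 \right)}} = - \frac{24019}{\left(-963\right) \sqrt{182}} - \frac{15255}{\left(-2\right) \left(-52\right)} = - 24019 \left(- \frac{\sqrt{182}}{175266}\right) - \frac{15255}{104} = \frac{24019 \sqrt{182}}{175266} - \frac{15255}{104} = - \frac{15255}{104} + \frac{24019 \sqrt{182}}{175266}$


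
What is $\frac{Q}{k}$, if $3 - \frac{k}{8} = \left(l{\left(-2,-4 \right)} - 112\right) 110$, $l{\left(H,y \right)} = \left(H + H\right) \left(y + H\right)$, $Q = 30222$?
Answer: $\frac{657}{1684} \approx 0.39014$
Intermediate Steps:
$l{\left(H,y \right)} = 2 H \left(H + y\right)$
$k = 77464$ ($k = 24 - 8 \left(2 \left(-2\right) \left(-2 - 4\right) - 112\right) 110 = 24 - 8 \left(2 \left(-2\right) \left(-6\right) - 112\right) 110 = 24 - 8 \left(24 - 112\right) 110 = 24 - 8 \left(\left(-88\right) 110\right) = 24 - -77440 = 24 + 77440 = 77464$)
$\frac{Q}{k} = \frac{30222}{77464} = 30222 \cdot \frac{1}{77464} = \frac{657}{1684}$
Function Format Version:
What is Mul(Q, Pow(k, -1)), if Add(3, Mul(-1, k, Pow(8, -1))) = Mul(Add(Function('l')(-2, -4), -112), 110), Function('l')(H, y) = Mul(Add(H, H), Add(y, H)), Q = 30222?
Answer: Rational(657, 1684) ≈ 0.39014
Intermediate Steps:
Function('l')(H, y) = Mul(2, H, Add(H, y)) (Function('l')(H, y) = Mul(Mul(2, H), Add(H, y)) = Mul(2, H, Add(H, y)))
k = 77464 (k = Add(24, Mul(-8, Mul(Add(Mul(2, -2, Add(-2, -4)), -112), 110))) = Add(24, Mul(-8, Mul(Add(Mul(2, -2, -6), -112), 110))) = Add(24, Mul(-8, Mul(Add(24, -112), 110))) = Add(24, Mul(-8, Mul(-88, 110))) = Add(24, Mul(-8, -9680)) = Add(24, 77440) = 77464)
Mul(Q, Pow(k, -1)) = Mul(30222, Pow(77464, -1)) = Mul(30222, Rational(1, 77464)) = Rational(657, 1684)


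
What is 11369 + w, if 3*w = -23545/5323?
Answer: 181528016/15969 ≈ 11368.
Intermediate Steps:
w = -23545/15969 (w = (-23545/5323)/3 = (-23545*1/5323)/3 = (⅓)*(-23545/5323) = -23545/15969 ≈ -1.4744)
11369 + w = 11369 - 23545/15969 = 181528016/15969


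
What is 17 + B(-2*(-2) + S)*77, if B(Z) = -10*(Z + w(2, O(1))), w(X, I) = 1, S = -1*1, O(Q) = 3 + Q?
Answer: -3063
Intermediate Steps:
S = -1
B(Z) = -10 - 10*Z (B(Z) = -10*(Z + 1) = -10*(1 + Z) = -10 - 10*Z)
17 + B(-2*(-2) + S)*77 = 17 + (-10 - 10*(-2*(-2) - 1))*77 = 17 + (-10 - 10*(4 - 1))*77 = 17 + (-10 - 10*3)*77 = 17 + (-10 - 30)*77 = 17 - 40*77 = 17 - 3080 = -3063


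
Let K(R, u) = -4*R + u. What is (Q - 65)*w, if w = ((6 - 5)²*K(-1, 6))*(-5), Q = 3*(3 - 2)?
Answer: 3100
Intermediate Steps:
Q = 3 (Q = 3*1 = 3)
K(R, u) = u - 4*R
w = -50 (w = ((6 - 5)²*(6 - 4*(-1)))*(-5) = (1²*(6 + 4))*(-5) = (1*10)*(-5) = 10*(-5) = -50)
(Q - 65)*w = (3 - 65)*(-50) = -62*(-50) = 3100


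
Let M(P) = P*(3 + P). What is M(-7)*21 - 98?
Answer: 490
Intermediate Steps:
M(-7)*21 - 98 = -7*(3 - 7)*21 - 98 = -7*(-4)*21 - 98 = 28*21 - 98 = 588 - 98 = 490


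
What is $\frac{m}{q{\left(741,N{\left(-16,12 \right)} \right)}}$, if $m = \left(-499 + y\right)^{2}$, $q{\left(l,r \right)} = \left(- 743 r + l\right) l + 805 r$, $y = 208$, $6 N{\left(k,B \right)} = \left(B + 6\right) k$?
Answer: $\frac{28227}{8979155} \approx 0.0031436$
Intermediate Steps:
$N{\left(k,B \right)} = \frac{k \left(6 + B\right)}{6}$ ($N{\left(k,B \right)} = \frac{\left(B + 6\right) k}{6} = \frac{\left(6 + B\right) k}{6} = \frac{k \left(6 + B\right)}{6}$)
$q{\left(l,r \right)} = 805 r + l \left(l - 743 r\right)$ ($q{\left(l,r \right)} = \left(l - 743 r\right) l + 805 r = l \left(l - 743 r\right) + 805 r = 805 r + l \left(l - 743 r\right)$)
$m = 84681$ ($m = \left(-499 + 208\right)^{2} = \left(-291\right)^{2} = 84681$)
$\frac{m}{q{\left(741,N{\left(-16,12 \right)} \right)}} = \frac{84681}{741^{2} + 805 \cdot \frac{1}{6} \left(-16\right) \left(6 + 12\right) - 550563 \cdot \frac{1}{6} \left(-16\right) \left(6 + 12\right)} = \frac{84681}{549081 + 805 \cdot \frac{1}{6} \left(-16\right) 18 - 550563 \cdot \frac{1}{6} \left(-16\right) 18} = \frac{84681}{549081 + 805 \left(-48\right) - 550563 \left(-48\right)} = \frac{84681}{549081 - 38640 + 26427024} = \frac{84681}{26937465} = 84681 \cdot \frac{1}{26937465} = \frac{28227}{8979155}$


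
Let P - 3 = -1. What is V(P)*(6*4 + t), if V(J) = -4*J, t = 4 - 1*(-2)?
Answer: -240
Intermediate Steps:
t = 6 (t = 4 + 2 = 6)
P = 2 (P = 3 - 1 = 2)
V(P)*(6*4 + t) = (-4*2)*(6*4 + 6) = -8*(24 + 6) = -8*30 = -240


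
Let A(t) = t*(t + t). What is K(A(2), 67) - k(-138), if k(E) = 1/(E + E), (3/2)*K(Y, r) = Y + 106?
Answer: 20977/276 ≈ 76.004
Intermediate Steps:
A(t) = 2*t**2 (A(t) = t*(2*t) = 2*t**2)
K(Y, r) = 212/3 + 2*Y/3 (K(Y, r) = 2*(Y + 106)/3 = 2*(106 + Y)/3 = 212/3 + 2*Y/3)
k(E) = 1/(2*E)
K(A(2), 67) - k(-138) = (212/3 + 2*(2*2**2)/3) - 1/(2*(-138)) = (212/3 + 2*(2*4)/3) - (-1)/(2*138) = (212/3 + (2/3)*8) - 1*(-1/276) = (212/3 + 16/3) + 1/276 = 76 + 1/276 = 20977/276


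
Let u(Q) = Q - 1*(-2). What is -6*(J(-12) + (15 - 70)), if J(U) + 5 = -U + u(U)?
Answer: 348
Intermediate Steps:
u(Q) = 2 + Q (u(Q) = Q + 2 = 2 + Q)
J(U) = -3 (J(U) = -5 + (-U + (2 + U)) = -5 + 2 = -3)
-6*(J(-12) + (15 - 70)) = -6*(-3 + (15 - 70)) = -6*(-3 - 55) = -6*(-58) = 348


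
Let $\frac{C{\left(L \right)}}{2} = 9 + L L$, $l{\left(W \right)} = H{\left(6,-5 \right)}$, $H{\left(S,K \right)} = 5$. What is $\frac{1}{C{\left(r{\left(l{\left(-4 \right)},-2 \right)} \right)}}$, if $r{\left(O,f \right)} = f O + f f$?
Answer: $\frac{1}{90} \approx 0.011111$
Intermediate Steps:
$l{\left(W \right)} = 5$
$r{\left(O,f \right)} = f^{2} + O f$ ($r{\left(O,f \right)} = O f + f^{2} = f^{2} + O f$)
$C{\left(L \right)} = 18 + 2 L^{2}$ ($C{\left(L \right)} = 2 \left(9 + L L\right) = 2 \left(9 + L^{2}\right) = 18 + 2 L^{2}$)
$\frac{1}{C{\left(r{\left(l{\left(-4 \right)},-2 \right)} \right)}} = \frac{1}{18 + 2 \left(- 2 \left(5 - 2\right)\right)^{2}} = \frac{1}{18 + 2 \left(\left(-2\right) 3\right)^{2}} = \frac{1}{18 + 2 \left(-6\right)^{2}} = \frac{1}{18 + 2 \cdot 36} = \frac{1}{18 + 72} = \frac{1}{90}$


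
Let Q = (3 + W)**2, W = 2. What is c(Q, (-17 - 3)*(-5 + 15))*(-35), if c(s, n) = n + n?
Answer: 14000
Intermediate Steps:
Q = 25 (Q = (3 + 2)**2 = 5**2 = 25)
c(s, n) = 2*n
c(Q, (-17 - 3)*(-5 + 15))*(-35) = (2*((-17 - 3)*(-5 + 15)))*(-35) = (2*(-20*10))*(-35) = (2*(-200))*(-35) = -400*(-35) = 14000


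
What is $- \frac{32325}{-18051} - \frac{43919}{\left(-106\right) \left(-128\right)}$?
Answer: $- \frac{118065423}{81638656} \approx -1.4462$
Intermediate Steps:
$- \frac{32325}{-18051} - \frac{43919}{\left(-106\right) \left(-128\right)} = \left(-32325\right) \left(- \frac{1}{18051}\right) - \frac{43919}{13568} = \frac{10775}{6017} - \frac{43919}{13568} = - \frac{118065423}{81638656}$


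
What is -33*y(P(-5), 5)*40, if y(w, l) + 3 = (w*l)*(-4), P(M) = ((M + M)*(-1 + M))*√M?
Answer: 3960 + 1584000*I*√5 ≈ 3960.0 + 3.5419e+6*I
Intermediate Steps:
P(M) = 2*M^(3/2)*(-1 + M) (P(M) = ((2*M)*(-1 + M))*√M = (2*M*(-1 + M))*√M = 2*M^(3/2)*(-1 + M))
y(w, l) = -3 - 4*l*w (y(w, l) = -3 + (w*l)*(-4) = -3 + (l*w)*(-4) = -3 - 4*l*w)
-33*y(P(-5), 5)*40 = -33*(-3 - 4*5*2*(-5)^(3/2)*(-1 - 5))*40 = -33*(-3 - 4*5*2*(-5*I*√5)*(-6))*40 = -33*(-3 - 4*5*60*I*√5)*40 = -33*(-3 - 1200*I*√5)*40 = (99 + 39600*I*√5)*40 = 3960 + 1584000*I*√5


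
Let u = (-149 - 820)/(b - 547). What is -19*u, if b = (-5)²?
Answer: -6137/174 ≈ -35.270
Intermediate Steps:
b = 25
u = 323/174 (u = (-149 - 820)/(25 - 547) = -969/(-522) = -969*(-1/522) = 323/174 ≈ 1.8563)
-19*u = -19*323/174 = -6137/174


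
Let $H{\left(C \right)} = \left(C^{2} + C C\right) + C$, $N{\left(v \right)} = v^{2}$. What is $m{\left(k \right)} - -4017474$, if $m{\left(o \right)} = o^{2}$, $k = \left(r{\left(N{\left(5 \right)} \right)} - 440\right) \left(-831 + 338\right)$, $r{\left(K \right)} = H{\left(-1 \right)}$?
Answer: $46844663803$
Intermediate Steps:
$H{\left(C \right)} = C + 2 C^{2}$ ($H{\left(C \right)} = \left(C^{2} + C^{2}\right) + C = 2 C^{2} + C = C + 2 C^{2}$)
$r{\left(K \right)} = 1$ ($r{\left(K \right)} = - (1 + 2 \left(-1\right)) = - (1 - 2) = \left(-1\right) \left(-1\right) = 1$)
$k = 216427$ ($k = \left(1 - 440\right) \left(-831 + 338\right) = \left(-439\right) \left(-493\right) = 216427$)
$m{\left(k \right)} - -4017474 = 216427^{2} - -4017474 = 46840646329 + 4017474 = 46844663803$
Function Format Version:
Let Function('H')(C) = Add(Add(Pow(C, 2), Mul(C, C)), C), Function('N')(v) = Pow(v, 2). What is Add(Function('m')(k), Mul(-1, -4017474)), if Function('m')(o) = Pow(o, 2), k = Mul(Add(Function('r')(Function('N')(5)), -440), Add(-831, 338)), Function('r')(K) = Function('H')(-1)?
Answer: 46844663803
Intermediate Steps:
Function('H')(C) = Add(C, Mul(2, Pow(C, 2))) (Function('H')(C) = Add(Add(Pow(C, 2), Pow(C, 2)), C) = Add(Mul(2, Pow(C, 2)), C) = Add(C, Mul(2, Pow(C, 2))))
Function('r')(K) = 1 (Function('r')(K) = Mul(-1, Add(1, Mul(2, -1))) = Mul(-1, Add(1, -2)) = Mul(-1, -1) = 1)
k = 216427 (k = Mul(Add(1, -440), Add(-831, 338)) = Mul(-439, -493) = 216427)
Add(Function('m')(k), Mul(-1, -4017474)) = Add(Pow(216427, 2), Mul(-1, -4017474)) = Add(46840646329, 4017474) = 46844663803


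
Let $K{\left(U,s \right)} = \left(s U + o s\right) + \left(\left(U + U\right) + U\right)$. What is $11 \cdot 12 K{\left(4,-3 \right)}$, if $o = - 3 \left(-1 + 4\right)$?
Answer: $3564$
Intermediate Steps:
$o = -9$ ($o = \left(-3\right) 3 = -9$)
$K{\left(U,s \right)} = - 9 s + 3 U + U s$ ($K{\left(U,s \right)} = \left(s U - 9 s\right) + \left(\left(U + U\right) + U\right) = \left(U s - 9 s\right) + \left(2 U + U\right) = \left(- 9 s + U s\right) + 3 U = - 9 s + 3 U + U s$)
$11 \cdot 12 K{\left(4,-3 \right)} = 11 \cdot 12 \left(\left(-9\right) \left(-3\right) + 3 \cdot 4 + 4 \left(-3\right)\right) = 132 \left(27 + 12 - 12\right) = 132 \cdot 27 = 3564$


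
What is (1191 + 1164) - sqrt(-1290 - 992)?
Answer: 2355 - I*sqrt(2282) ≈ 2355.0 - 47.77*I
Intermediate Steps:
(1191 + 1164) - sqrt(-1290 - 992) = 2355 - sqrt(-2282) = 2355 - I*sqrt(2282)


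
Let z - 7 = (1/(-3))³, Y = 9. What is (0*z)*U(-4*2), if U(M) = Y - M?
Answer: 0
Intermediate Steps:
U(M) = 9 - M
z = 188/27 (z = 7 + (1/(-3))³ = 7 + (1*(-⅓))³ = 7 + (-⅓)³ = 7 - 1/27 = 188/27 ≈ 6.9630)
(0*z)*U(-4*2) = (0*(188/27))*(9 - (-4)*2) = 0*(9 - 1*(-8)) = 0*(9 + 8) = 0*17 = 0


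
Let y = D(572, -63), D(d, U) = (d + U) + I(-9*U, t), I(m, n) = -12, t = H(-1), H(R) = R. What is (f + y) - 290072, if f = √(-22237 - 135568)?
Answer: -289575 + I*√157805 ≈ -2.8958e+5 + 397.25*I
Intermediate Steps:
t = -1
f = I*√157805 (f = √(-157805) = I*√157805 ≈ 397.25*I)
D(d, U) = -12 + U + d (D(d, U) = (d + U) - 12 = (U + d) - 12 = -12 + U + d)
y = 497 (y = -12 - 63 + 572 = 497)
(f + y) - 290072 = (I*√157805 + 497) - 290072 = (497 + I*√157805) - 290072 = -289575 + I*√157805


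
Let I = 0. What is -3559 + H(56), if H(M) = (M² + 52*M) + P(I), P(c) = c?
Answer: 2489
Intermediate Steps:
H(M) = M² + 52*M (H(M) = (M² + 52*M) + 0 = M² + 52*M)
-3559 + H(56) = -3559 + 56*(52 + 56) = -3559 + 56*108 = -3559 + 6048 = 2489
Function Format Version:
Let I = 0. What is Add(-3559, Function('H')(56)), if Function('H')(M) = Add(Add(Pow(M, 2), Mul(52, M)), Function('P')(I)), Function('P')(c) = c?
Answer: 2489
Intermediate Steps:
Function('H')(M) = Add(Pow(M, 2), Mul(52, M)) (Function('H')(M) = Add(Add(Pow(M, 2), Mul(52, M)), 0) = Add(Pow(M, 2), Mul(52, M)))
Add(-3559, Function('H')(56)) = Add(-3559, Mul(56, Add(52, 56))) = Add(-3559, Mul(56, 108)) = Add(-3559, 6048) = 2489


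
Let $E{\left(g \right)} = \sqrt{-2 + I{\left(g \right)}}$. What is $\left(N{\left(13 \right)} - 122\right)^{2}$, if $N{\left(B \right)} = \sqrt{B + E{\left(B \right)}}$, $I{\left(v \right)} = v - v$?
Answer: $\left(122 - \sqrt{13 + i \sqrt{2}}\right)^{2} \approx 14016.0 - 46.37 i$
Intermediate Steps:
$I{\left(v \right)} = 0$
$E{\left(g \right)} = i \sqrt{2}$ ($E{\left(g \right)} = \sqrt{-2 + 0} = \sqrt{-2} = i \sqrt{2}$)
$N{\left(B \right)} = \sqrt{B + i \sqrt{2}}$
$\left(N{\left(13 \right)} - 122\right)^{2} = \left(\sqrt{13 + i \sqrt{2}} - 122\right)^{2} = \left(-122 + \sqrt{13 + i \sqrt{2}}\right)^{2}$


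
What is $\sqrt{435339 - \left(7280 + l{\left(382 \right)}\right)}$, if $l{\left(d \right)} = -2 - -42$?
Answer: $\sqrt{428019} \approx 654.23$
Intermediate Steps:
$l{\left(d \right)} = 40$ ($l{\left(d \right)} = -2 + 42 = 40$)
$\sqrt{435339 - \left(7280 + l{\left(382 \right)}\right)} = \sqrt{435339 - 7320} = \sqrt{428019}$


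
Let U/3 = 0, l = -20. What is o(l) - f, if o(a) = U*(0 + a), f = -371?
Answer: 371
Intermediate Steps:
U = 0 (U = 3*0 = 0)
o(a) = 0 (o(a) = 0*(0 + a) = 0*a = 0)
o(l) - f = 0 - 1*(-371) = 0 + 371 = 371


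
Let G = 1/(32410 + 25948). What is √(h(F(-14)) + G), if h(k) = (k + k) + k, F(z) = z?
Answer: I*√143037500530/58358 ≈ 6.4807*I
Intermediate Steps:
G = 1/58358 ≈ 1.7136e-5
h(k) = 3*k (h(k) = 2*k + k = 3*k)
√(h(F(-14)) + G) = √(3*(-14) + 1/58358) = √(-42 + 1/58358) = √(-2451035/58358) = I*√143037500530/58358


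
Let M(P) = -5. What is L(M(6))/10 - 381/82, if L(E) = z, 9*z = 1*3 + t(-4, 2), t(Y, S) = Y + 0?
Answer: -8593/1845 ≈ -4.6575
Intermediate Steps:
t(Y, S) = Y
z = -⅑ (z = (1*3 - 4)/9 = (3 - 4)/9 = (⅑)*(-1) = -⅑ ≈ -0.11111)
L(E) = -⅑
L(M(6))/10 - 381/82 = -⅑/10 - 381/82 = -⅑*⅒ - 381*1/82 = -1/90 - 381/82 = -8593/1845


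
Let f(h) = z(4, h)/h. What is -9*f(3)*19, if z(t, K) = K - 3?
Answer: 0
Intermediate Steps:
z(t, K) = -3 + K
f(h) = (-3 + h)/h
-9*f(3)*19 = -9*(-3 + 3)/3*19 = -3*0*19 = -9*0*19 = 0*19 = 0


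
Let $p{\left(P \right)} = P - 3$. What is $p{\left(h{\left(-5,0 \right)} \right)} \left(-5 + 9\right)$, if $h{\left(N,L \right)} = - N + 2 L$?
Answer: $8$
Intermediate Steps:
$p{\left(P \right)} = -3 + P$ ($p{\left(P \right)} = P - 3 = -3 + P$)
$p{\left(h{\left(-5,0 \right)} \right)} \left(-5 + 9\right) = \left(-3 + \left(\left(-1\right) \left(-5\right) + 2 \cdot 0\right)\right) \left(-5 + 9\right) = \left(-3 + \left(5 + 0\right)\right) 4 = \left(-3 + 5\right) 4 = 2 \cdot 4 = 8$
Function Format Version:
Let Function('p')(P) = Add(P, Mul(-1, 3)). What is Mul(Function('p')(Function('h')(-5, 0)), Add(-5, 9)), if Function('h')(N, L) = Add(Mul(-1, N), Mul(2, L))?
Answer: 8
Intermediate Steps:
Function('p')(P) = Add(-3, P) (Function('p')(P) = Add(P, -3) = Add(-3, P))
Mul(Function('p')(Function('h')(-5, 0)), Add(-5, 9)) = Mul(Add(-3, Add(Mul(-1, -5), Mul(2, 0))), Add(-5, 9)) = Mul(Add(-3, Add(5, 0)), 4) = Mul(Add(-3, 5), 4) = Mul(2, 4) = 8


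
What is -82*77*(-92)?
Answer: 580888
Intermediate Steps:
-82*77*(-92) = -6314*(-92) = 580888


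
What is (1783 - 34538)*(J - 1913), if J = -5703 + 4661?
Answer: 96791025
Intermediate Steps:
J = -1042
(1783 - 34538)*(J - 1913) = (1783 - 34538)*(-1042 - 1913) = -32755*(-2955) = 96791025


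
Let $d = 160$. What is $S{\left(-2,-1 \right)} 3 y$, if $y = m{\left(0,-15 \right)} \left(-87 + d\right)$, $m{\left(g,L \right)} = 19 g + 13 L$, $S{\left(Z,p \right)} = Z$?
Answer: $85410$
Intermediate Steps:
$m{\left(g,L \right)} = 13 L + 19 g$
$y = -14235$ ($y = \left(13 \left(-15\right) + 19 \cdot 0\right) \left(-87 + 160\right) = \left(-195 + 0\right) 73 = \left(-195\right) 73 = -14235$)
$S{\left(-2,-1 \right)} 3 y = \left(-2\right) 3 \left(-14235\right) = \left(-6\right) \left(-14235\right) = 85410$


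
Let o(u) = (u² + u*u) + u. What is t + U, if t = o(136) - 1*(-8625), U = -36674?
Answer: 9079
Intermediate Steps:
o(u) = u + 2*u² (o(u) = (u² + u²) + u = 2*u² + u = u + 2*u²)
t = 45753 (t = 136*(1 + 2*136) - 1*(-8625) = 136*(1 + 272) + 8625 = 136*273 + 8625 = 37128 + 8625 = 45753)
t + U = 45753 - 36674 = 9079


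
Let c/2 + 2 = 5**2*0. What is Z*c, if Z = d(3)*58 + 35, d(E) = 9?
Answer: -2228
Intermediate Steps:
c = -4 (c = -4 + 2*(5**2*0) = -4 + 2*(25*0) = -4 + 2*0 = -4 + 0 = -4)
Z = 557 (Z = 9*58 + 35 = 522 + 35 = 557)
Z*c = 557*(-4) = -2228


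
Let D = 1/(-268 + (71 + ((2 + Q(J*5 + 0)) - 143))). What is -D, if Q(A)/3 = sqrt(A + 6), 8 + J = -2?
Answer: 169/57320 + 3*I*sqrt(11)/57320 ≈ 0.0029484 + 0.00017358*I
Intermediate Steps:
J = -10 (J = -8 - 2 = -10)
Q(A) = 3*sqrt(6 + A) (Q(A) = 3*sqrt(A + 6) = 3*sqrt(6 + A))
D = 1/(-338 + 6*I*sqrt(11)) (D = 1/(-268 + (71 + ((2 + 3*sqrt(6 + (-10*5 + 0))) - 143))) = 1/(-268 + (71 + ((2 + 3*sqrt(6 + (-50 + 0))) - 143))) = 1/(-268 + (71 + ((2 + 3*sqrt(6 - 50)) - 143))) = 1/(-268 + (71 + ((2 + 3*sqrt(-44)) - 143))) = 1/(-268 + (71 + ((2 + 3*(2*I*sqrt(11))) - 143))) = 1/(-268 + (71 + ((2 + 6*I*sqrt(11)) - 143))) = 1/(-268 + (71 + (-141 + 6*I*sqrt(11)))) = 1/(-268 + (-70 + 6*I*sqrt(11))) = 1/(-338 + 6*I*sqrt(11)) ≈ -0.0029484 - 0.00017358*I)
-D = -(-169/57320 - 3*I*sqrt(11)/57320) = 169/57320 + 3*I*sqrt(11)/57320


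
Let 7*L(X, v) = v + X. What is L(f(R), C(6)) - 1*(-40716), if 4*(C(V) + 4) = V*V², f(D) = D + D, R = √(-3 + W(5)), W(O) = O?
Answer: 285062/7 + 2*√2/7 ≈ 40724.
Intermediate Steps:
R = √2 (R = √(-3 + 5) = √2 ≈ 1.4142)
f(D) = 2*D
C(V) = -4 + V³/4 (C(V) = -4 + (V*V²)/4 = -4 + V³/4)
L(X, v) = X/7 + v/7 (L(X, v) = (v + X)/7 = (X + v)/7 = X/7 + v/7)
L(f(R), C(6)) - 1*(-40716) = ((2*√2)/7 + (-4 + (¼)*6³)/7) - 1*(-40716) = (2*√2/7 + (-4 + (¼)*216)/7) + 40716 = (2*√2/7 + (-4 + 54)/7) + 40716 = (2*√2/7 + (⅐)*50) + 40716 = (2*√2/7 + 50/7) + 40716 = (50/7 + 2*√2/7) + 40716 = 285062/7 + 2*√2/7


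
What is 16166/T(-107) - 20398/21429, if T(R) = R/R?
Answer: 346400816/21429 ≈ 16165.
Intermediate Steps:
T(R) = 1
16166/T(-107) - 20398/21429 = 16166/1 - 20398/21429 = 16166*1 - 20398*1/21429 = 16166 - 20398/21429 = 346400816/21429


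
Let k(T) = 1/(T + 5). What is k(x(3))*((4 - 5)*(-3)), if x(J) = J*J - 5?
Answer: 1/3 ≈ 0.33333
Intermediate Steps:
x(J) = -5 + J**2 (x(J) = J**2 - 5 = -5 + J**2)
k(T) = 1/(5 + T)
k(x(3))*((4 - 5)*(-3)) = ((4 - 5)*(-3))/(5 + (-5 + 3**2)) = (-1*(-3))/(5 + (-5 + 9)) = 3/(5 + 4) = 3/9 = (1/9)*3 = 1/3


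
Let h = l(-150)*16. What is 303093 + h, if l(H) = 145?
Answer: 305413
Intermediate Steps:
h = 2320 (h = 145*16 = 2320)
303093 + h = 303093 + 2320 = 305413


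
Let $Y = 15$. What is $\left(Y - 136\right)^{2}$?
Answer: $14641$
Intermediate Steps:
$\left(Y - 136\right)^{2} = \left(15 - 136\right)^{2} = \left(-121\right)^{2} = 14641$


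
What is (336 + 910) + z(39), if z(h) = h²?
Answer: 2767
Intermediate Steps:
(336 + 910) + z(39) = (336 + 910) + 39² = 1246 + 1521 = 2767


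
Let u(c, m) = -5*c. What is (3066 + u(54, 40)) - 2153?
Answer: 643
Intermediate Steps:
(3066 + u(54, 40)) - 2153 = (3066 - 5*54) - 2153 = (3066 - 270) - 2153 = 2796 - 2153 = 643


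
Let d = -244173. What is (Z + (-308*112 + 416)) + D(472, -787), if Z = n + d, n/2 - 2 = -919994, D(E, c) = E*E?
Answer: -1895453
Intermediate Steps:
D(E, c) = E**2
n = -1839984 (n = 4 + 2*(-919994) = 4 - 1839988 = -1839984)
Z = -2084157 (Z = -1839984 - 244173 = -2084157)
(Z + (-308*112 + 416)) + D(472, -787) = (-2084157 + (-308*112 + 416)) + 472**2 = (-2084157 + (-34496 + 416)) + 222784 = (-2084157 - 34080) + 222784 = -2118237 + 222784 = -1895453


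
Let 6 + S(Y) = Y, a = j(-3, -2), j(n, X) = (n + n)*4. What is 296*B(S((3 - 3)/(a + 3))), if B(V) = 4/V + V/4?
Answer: -1924/3 ≈ -641.33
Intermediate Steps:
j(n, X) = 8*n (j(n, X) = (2*n)*4 = 8*n)
a = -24 (a = 8*(-3) = -24)
S(Y) = -6 + Y
B(V) = 4/V + V/4 (B(V) = 4/V + V*(¼) = 4/V + V/4)
296*B(S((3 - 3)/(a + 3))) = 296*(4/(-6 + (3 - 3)/(-24 + 3)) + (-6 + (3 - 3)/(-24 + 3))/4) = 296*(4/(-6 + 0/(-21)) + (-6 + 0/(-21))/4) = 296*(4/(-6 + 0*(-1/21)) + (-6 + 0*(-1/21))/4) = 296*(4/(-6 + 0) + (-6 + 0)/4) = 296*(4/(-6) + (¼)*(-6)) = 296*(4*(-⅙) - 3/2) = 296*(-⅔ - 3/2) = 296*(-13/6) = -1924/3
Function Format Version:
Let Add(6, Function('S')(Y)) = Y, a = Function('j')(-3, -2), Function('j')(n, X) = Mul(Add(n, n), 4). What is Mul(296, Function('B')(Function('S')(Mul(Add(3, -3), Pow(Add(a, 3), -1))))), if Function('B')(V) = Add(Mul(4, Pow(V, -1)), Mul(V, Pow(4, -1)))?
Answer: Rational(-1924, 3) ≈ -641.33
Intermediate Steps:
Function('j')(n, X) = Mul(8, n) (Function('j')(n, X) = Mul(Mul(2, n), 4) = Mul(8, n))
a = -24 (a = Mul(8, -3) = -24)
Function('S')(Y) = Add(-6, Y)
Function('B')(V) = Add(Mul(4, Pow(V, -1)), Mul(Rational(1, 4), V)) (Function('B')(V) = Add(Mul(4, Pow(V, -1)), Mul(V, Rational(1, 4))) = Add(Mul(4, Pow(V, -1)), Mul(Rational(1, 4), V)))
Mul(296, Function('B')(Function('S')(Mul(Add(3, -3), Pow(Add(a, 3), -1))))) = Mul(296, Add(Mul(4, Pow(Add(-6, Mul(Add(3, -3), Pow(Add(-24, 3), -1))), -1)), Mul(Rational(1, 4), Add(-6, Mul(Add(3, -3), Pow(Add(-24, 3), -1)))))) = Mul(296, Add(Mul(4, Pow(Add(-6, Mul(0, Pow(-21, -1))), -1)), Mul(Rational(1, 4), Add(-6, Mul(0, Pow(-21, -1)))))) = Mul(296, Add(Mul(4, Pow(Add(-6, Mul(0, Rational(-1, 21))), -1)), Mul(Rational(1, 4), Add(-6, Mul(0, Rational(-1, 21)))))) = Mul(296, Add(Mul(4, Pow(Add(-6, 0), -1)), Mul(Rational(1, 4), Add(-6, 0)))) = Mul(296, Add(Mul(4, Pow(-6, -1)), Mul(Rational(1, 4), -6))) = Mul(296, Add(Mul(4, Rational(-1, 6)), Rational(-3, 2))) = Mul(296, Add(Rational(-2, 3), Rational(-3, 2))) = Mul(296, Rational(-13, 6)) = Rational(-1924, 3)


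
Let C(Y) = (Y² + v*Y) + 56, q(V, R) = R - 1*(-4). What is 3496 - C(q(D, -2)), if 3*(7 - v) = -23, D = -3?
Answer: 10220/3 ≈ 3406.7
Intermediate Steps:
q(V, R) = 4 + R (q(V, R) = R + 4 = 4 + R)
v = 44/3 (v = 7 - ⅓*(-23) = 7 + 23/3 = 44/3 ≈ 14.667)
C(Y) = 56 + Y² + 44*Y/3 (C(Y) = (Y² + 44*Y/3) + 56 = 56 + Y² + 44*Y/3)
3496 - C(q(D, -2)) = 3496 - (56 + (4 - 2)² + 44*(4 - 2)/3) = 3496 - (56 + 2² + (44/3)*2) = 3496 - (56 + 4 + 88/3) = 3496 - 1*268/3 = 3496 - 268/3 = 10220/3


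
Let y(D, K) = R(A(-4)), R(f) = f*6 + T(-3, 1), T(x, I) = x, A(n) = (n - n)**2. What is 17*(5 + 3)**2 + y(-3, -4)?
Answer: 1085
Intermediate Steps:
A(n) = 0 (A(n) = 0**2 = 0)
R(f) = -3 + 6*f (R(f) = f*6 - 3 = 6*f - 3 = -3 + 6*f)
y(D, K) = -3 (y(D, K) = -3 + 6*0 = -3 + 0 = -3)
17*(5 + 3)**2 + y(-3, -4) = 17*(5 + 3)**2 - 3 = 17*8**2 - 3 = 17*64 - 3 = 1088 - 3 = 1085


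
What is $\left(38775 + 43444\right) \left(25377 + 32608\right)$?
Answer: $4767468715$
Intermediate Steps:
$\left(38775 + 43444\right) \left(25377 + 32608\right) = 82219 \cdot 57985 = 4767468715$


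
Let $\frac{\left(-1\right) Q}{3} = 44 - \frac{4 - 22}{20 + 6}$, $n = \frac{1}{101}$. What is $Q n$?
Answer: $- \frac{1743}{1313} \approx -1.3275$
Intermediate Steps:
$n = \frac{1}{101} \approx 0.009901$
$Q = - \frac{1743}{13}$ ($Q = - 3 \left(44 - \frac{4 - 22}{20 + 6}\right) = - 3 \left(44 - - \frac{18}{26}\right) = - 3 \left(44 - \left(-18\right) \frac{1}{26}\right) = - 3 \left(44 - - \frac{9}{13}\right) = - 3 \left(44 + \frac{9}{13}\right) = \left(-3\right) \frac{581}{13} = - \frac{1743}{13} \approx -134.08$)
$Q n = \left(- \frac{1743}{13}\right) \frac{1}{101} = - \frac{1743}{1313}$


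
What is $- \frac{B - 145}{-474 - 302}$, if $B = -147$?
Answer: $- \frac{73}{194} \approx -0.37629$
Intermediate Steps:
$- \frac{B - 145}{-474 - 302} = - \frac{-147 - 145}{-474 - 302} = - \frac{-292}{-776} = - \frac{\left(-292\right) \left(-1\right)}{776} = \left(-1\right) \frac{73}{194} = - \frac{73}{194}$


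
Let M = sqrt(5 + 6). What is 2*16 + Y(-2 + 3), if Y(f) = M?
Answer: 32 + sqrt(11) ≈ 35.317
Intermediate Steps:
M = sqrt(11) ≈ 3.3166
Y(f) = sqrt(11)
2*16 + Y(-2 + 3) = 2*16 + sqrt(11) = 32 + sqrt(11)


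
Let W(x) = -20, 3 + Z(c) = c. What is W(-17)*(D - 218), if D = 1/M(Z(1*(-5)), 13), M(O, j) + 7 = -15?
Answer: 47970/11 ≈ 4360.9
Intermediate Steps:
Z(c) = -3 + c
M(O, j) = -22 (M(O, j) = -7 - 15 = -22)
D = -1/22 (D = 1/(-22) = -1/22 ≈ -0.045455)
W(-17)*(D - 218) = -20*(-1/22 - 218) = -20*(-4797/22) = 47970/11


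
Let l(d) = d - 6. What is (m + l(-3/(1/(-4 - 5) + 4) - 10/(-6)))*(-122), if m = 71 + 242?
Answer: -3944138/105 ≈ -37563.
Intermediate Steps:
l(d) = -6 + d
m = 313
(m + l(-3/(1/(-4 - 5) + 4) - 10/(-6)))*(-122) = (313 + (-6 + (-3/(1/(-4 - 5) + 4) - 10/(-6))))*(-122) = (313 + (-6 + (-3/(1/(-9) + 4) - 10*(-⅙))))*(-122) = (313 + (-6 + (-3/(-⅑ + 4) + 5/3)))*(-122) = (313 + (-6 + (-3/35/9 + 5/3)))*(-122) = (313 + (-6 + (-3*9/35 + 5/3)))*(-122) = (313 + (-6 + (-27/35 + 5/3)))*(-122) = (313 + (-6 + 94/105))*(-122) = (313 - 536/105)*(-122) = (32329/105)*(-122) = -3944138/105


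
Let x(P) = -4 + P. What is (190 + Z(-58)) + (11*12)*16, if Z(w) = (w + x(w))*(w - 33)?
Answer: 13222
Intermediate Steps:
Z(w) = (-33 + w)*(-4 + 2*w) (Z(w) = (w + (-4 + w))*(w - 33) = (-4 + 2*w)*(-33 + w) = (-33 + w)*(-4 + 2*w))
(190 + Z(-58)) + (11*12)*16 = (190 + (132 - 70*(-58) + 2*(-58)²)) + (11*12)*16 = (190 + (132 + 4060 + 2*3364)) + 132*16 = (190 + (132 + 4060 + 6728)) + 2112 = (190 + 10920) + 2112 = 11110 + 2112 = 13222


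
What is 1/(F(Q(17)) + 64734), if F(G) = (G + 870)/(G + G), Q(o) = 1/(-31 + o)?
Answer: 2/117289 ≈ 1.7052e-5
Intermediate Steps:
F(G) = (870 + G)/(2*G) (F(G) = (870 + G)/((2*G)) = (870 + G)*(1/(2*G)) = (870 + G)/(2*G))
1/(F(Q(17)) + 64734) = 1/((870 + 1/(-31 + 17))/(2*(1/(-31 + 17))) + 64734) = 1/((870 + 1/(-14))/(2*(1/(-14))) + 64734) = 1/((870 - 1/14)/(2*(-1/14)) + 64734) = 1/((½)*(-14)*(12179/14) + 64734) = 1/(-12179/2 + 64734) = 1/(117289/2) = 2/117289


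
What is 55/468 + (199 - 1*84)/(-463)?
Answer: -28355/216684 ≈ -0.13086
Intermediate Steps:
55/468 + (199 - 1*84)/(-463) = 55*(1/468) + (199 - 84)*(-1/463) = 55/468 + 115*(-1/463) = 55/468 - 115/463 = -28355/216684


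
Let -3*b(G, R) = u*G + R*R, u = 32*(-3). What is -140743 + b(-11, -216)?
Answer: -156647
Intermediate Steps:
u = -96
b(G, R) = 32*G - R²/3 (b(G, R) = -(-96*G + R*R)/3 = -(-96*G + R²)/3 = -(R² - 96*G)/3 = 32*G - R²/3)
-140743 + b(-11, -216) = -140743 + (32*(-11) - ⅓*(-216)²) = -140743 + (-352 - ⅓*46656) = -140743 + (-352 - 15552) = -140743 - 15904 = -156647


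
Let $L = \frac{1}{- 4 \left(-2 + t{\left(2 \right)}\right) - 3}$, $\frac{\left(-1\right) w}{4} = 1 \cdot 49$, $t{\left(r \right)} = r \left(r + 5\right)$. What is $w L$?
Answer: $\frac{196}{51} \approx 3.8431$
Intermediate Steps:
$t{\left(r \right)} = r \left(5 + r\right)$
$w = -196$ ($w = - 4 \cdot 1 \cdot 49 = \left(-4\right) 49 = -196$)
$L = - \frac{1}{51}$ ($L = \frac{1}{- 4 \left(-2 + 2 \left(5 + 2\right)\right) - 3} = \frac{1}{- 4 \left(-2 + 2 \cdot 7\right) - 3} = \frac{1}{- 4 \left(-2 + 14\right) - 3} = \frac{1}{\left(-4\right) 12 - 3} = \frac{1}{-48 - 3} = \frac{1}{-51} = - \frac{1}{51} \approx -0.019608$)
$w L = \left(-196\right) \left(- \frac{1}{51}\right) = \frac{196}{51}$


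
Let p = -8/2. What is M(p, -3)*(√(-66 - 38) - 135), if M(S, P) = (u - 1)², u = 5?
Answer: -2160 + 32*I*√26 ≈ -2160.0 + 163.17*I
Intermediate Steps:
p = -4 (p = -8*½ = -4)
M(S, P) = 16 (M(S, P) = (5 - 1)² = 4² = 16)
M(p, -3)*(√(-66 - 38) - 135) = 16*(√(-66 - 38) - 135) = 16*(√(-104) - 135) = 16*(2*I*√26 - 135) = 16*(-135 + 2*I*√26) = -2160 + 32*I*√26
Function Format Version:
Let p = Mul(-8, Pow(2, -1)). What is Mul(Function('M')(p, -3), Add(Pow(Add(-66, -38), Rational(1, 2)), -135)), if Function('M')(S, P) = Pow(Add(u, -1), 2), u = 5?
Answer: Add(-2160, Mul(32, I, Pow(26, Rational(1, 2)))) ≈ Add(-2160.0, Mul(163.17, I))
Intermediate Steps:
p = -4 (p = Mul(-8, Rational(1, 2)) = -4)
Function('M')(S, P) = 16 (Function('M')(S, P) = Pow(Add(5, -1), 2) = Pow(4, 2) = 16)
Mul(Function('M')(p, -3), Add(Pow(Add(-66, -38), Rational(1, 2)), -135)) = Mul(16, Add(Pow(Add(-66, -38), Rational(1, 2)), -135)) = Mul(16, Add(Pow(-104, Rational(1, 2)), -135)) = Mul(16, Add(Mul(2, I, Pow(26, Rational(1, 2))), -135)) = Mul(16, Add(-135, Mul(2, I, Pow(26, Rational(1, 2))))) = Add(-2160, Mul(32, I, Pow(26, Rational(1, 2))))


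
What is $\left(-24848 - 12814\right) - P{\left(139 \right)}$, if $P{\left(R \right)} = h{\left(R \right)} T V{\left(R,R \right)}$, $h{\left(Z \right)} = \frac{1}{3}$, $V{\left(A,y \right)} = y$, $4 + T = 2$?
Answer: $- \frac{112708}{3} \approx -37569.0$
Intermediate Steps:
$T = -2$ ($T = -4 + 2 = -2$)
$h{\left(Z \right)} = \frac{1}{3}$
$P{\left(R \right)} = - \frac{2 R}{3}$ ($P{\left(R \right)} = \frac{1}{3} \left(-2\right) R = - \frac{2 R}{3}$)
$\left(-24848 - 12814\right) - P{\left(139 \right)} = \left(-24848 - 12814\right) - \left(- \frac{2}{3}\right) 139 = \left(-24848 - 12814\right) - - \frac{278}{3} = -37662 + \frac{278}{3} = - \frac{112708}{3}$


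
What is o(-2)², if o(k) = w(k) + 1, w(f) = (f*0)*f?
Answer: 1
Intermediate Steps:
w(f) = 0 (w(f) = 0*f = 0)
o(k) = 1 (o(k) = 0 + 1 = 1)
o(-2)² = 1² = 1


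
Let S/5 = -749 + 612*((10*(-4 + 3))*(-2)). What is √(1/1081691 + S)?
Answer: √67225534127362546/1081691 ≈ 239.70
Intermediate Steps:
S = 57455 (S = 5*(-749 + 612*((10*(-4 + 3))*(-2))) = 5*(-749 + 612*((10*(-1))*(-2))) = 5*(-749 + 612*(-10*(-2))) = 5*(-749 + 612*20) = 5*(-749 + 12240) = 5*11491 = 57455)
√(1/1081691 + S) = √(1/1081691 + 57455) = √(62148556406/1081691) = √67225534127362546/1081691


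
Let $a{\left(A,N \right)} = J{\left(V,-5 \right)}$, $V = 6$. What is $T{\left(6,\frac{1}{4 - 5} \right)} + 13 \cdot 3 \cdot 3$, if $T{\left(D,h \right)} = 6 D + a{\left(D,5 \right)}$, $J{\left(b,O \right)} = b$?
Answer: $159$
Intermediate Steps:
$a{\left(A,N \right)} = 6$
$T{\left(D,h \right)} = 6 + 6 D$ ($T{\left(D,h \right)} = 6 D + 6 = 6 + 6 D$)
$T{\left(6,\frac{1}{4 - 5} \right)} + 13 \cdot 3 \cdot 3 = \left(6 + 6 \cdot 6\right) + 13 \cdot 3 \cdot 3 = \left(6 + 36\right) + 13 \cdot 9 = 42 + 117 = 159$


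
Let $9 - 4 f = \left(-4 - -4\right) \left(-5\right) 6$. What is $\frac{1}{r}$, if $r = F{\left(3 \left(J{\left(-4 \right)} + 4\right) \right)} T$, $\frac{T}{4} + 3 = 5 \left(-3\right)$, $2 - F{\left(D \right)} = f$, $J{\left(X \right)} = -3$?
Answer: $\frac{1}{18} \approx 0.055556$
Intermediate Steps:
$f = \frac{9}{4}$ ($f = \frac{9}{4} - \frac{\left(-4 - -4\right) \left(-5\right) 6}{4} = \frac{9}{4} - \frac{\left(-4 + 4\right) \left(-5\right) 6}{4} = \frac{9}{4} - \frac{0 \left(-5\right) 6}{4} = \frac{9}{4} - \frac{0 \cdot 6}{4} = \frac{9}{4} - 0 = \frac{9}{4} + 0 = \frac{9}{4} \approx 2.25$)
$F{\left(D \right)} = - \frac{1}{4}$ ($F{\left(D \right)} = 2 - \frac{9}{4} = - \frac{1}{4}$)
$T = -72$ ($T = -12 + 4 \cdot 5 \left(-3\right) = -12 + 4 \left(-15\right) = -12 - 60 = -72$)
$r = 18$ ($r = \left(- \frac{1}{4}\right) \left(-72\right) = 18$)
$\frac{1}{r} = \frac{1}{18}$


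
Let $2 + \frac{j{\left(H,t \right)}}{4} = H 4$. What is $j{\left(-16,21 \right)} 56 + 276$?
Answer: $-14508$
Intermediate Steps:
$j{\left(H,t \right)} = -8 + 16 H$ ($j{\left(H,t \right)} = -8 + 4 H 4 = -8 + 4 \cdot 4 H = -8 + 16 H$)
$j{\left(-16,21 \right)} 56 + 276 = \left(-8 + 16 \left(-16\right)\right) 56 + 276 = \left(-8 - 256\right) 56 + 276 = \left(-264\right) 56 + 276 = -14784 + 276 = -14508$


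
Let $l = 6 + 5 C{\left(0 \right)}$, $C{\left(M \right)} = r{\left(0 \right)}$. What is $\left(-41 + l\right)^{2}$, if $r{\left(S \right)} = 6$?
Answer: $25$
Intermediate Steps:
$C{\left(M \right)} = 6$
$l = 36$ ($l = 6 + 5 \cdot 6 = 6 + 30 = 36$)
$\left(-41 + l\right)^{2} = \left(-41 + 36\right)^{2} = \left(-5\right)^{2} = 25$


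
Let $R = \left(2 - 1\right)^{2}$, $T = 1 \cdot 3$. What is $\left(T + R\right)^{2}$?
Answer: $16$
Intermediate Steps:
$T = 3$
$R = 1$ ($R = 1^{2} = 1$)
$\left(T + R\right)^{2} = \left(3 + 1\right)^{2} = 4^{2} = 16$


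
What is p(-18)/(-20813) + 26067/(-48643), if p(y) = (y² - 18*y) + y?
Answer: -573177561/1012406759 ≈ -0.56615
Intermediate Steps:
p(y) = y² - 17*y
p(-18)/(-20813) + 26067/(-48643) = -18*(-17 - 18)/(-20813) + 26067/(-48643) = -18*(-35)*(-1/20813) + 26067*(-1/48643) = 630*(-1/20813) - 26067/48643 = -630/20813 - 26067/48643 = -573177561/1012406759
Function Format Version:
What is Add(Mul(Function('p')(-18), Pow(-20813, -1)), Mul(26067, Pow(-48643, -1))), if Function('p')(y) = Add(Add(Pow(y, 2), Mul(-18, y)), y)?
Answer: Rational(-573177561, 1012406759) ≈ -0.56615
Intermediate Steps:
Function('p')(y) = Add(Pow(y, 2), Mul(-17, y))
Add(Mul(Function('p')(-18), Pow(-20813, -1)), Mul(26067, Pow(-48643, -1))) = Add(Mul(Mul(-18, Add(-17, -18)), Pow(-20813, -1)), Mul(26067, Pow(-48643, -1))) = Add(Mul(Mul(-18, -35), Rational(-1, 20813)), Mul(26067, Rational(-1, 48643))) = Add(Mul(630, Rational(-1, 20813)), Rational(-26067, 48643)) = Add(Rational(-630, 20813), Rational(-26067, 48643)) = Rational(-573177561, 1012406759)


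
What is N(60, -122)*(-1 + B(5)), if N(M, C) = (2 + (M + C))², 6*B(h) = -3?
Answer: -5400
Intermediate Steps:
B(h) = -½ (B(h) = (⅙)*(-3) = -½)
N(M, C) = (2 + C + M)² (N(M, C) = (2 + (C + M))² = (2 + C + M)²)
N(60, -122)*(-1 + B(5)) = (2 - 122 + 60)²*(-1 - ½) = (-60)²*(-3/2) = 3600*(-3/2) = -5400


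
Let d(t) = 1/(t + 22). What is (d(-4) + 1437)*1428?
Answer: 6156346/3 ≈ 2.0521e+6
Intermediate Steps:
d(t) = 1/(22 + t)
(d(-4) + 1437)*1428 = (1/(22 - 4) + 1437)*1428 = (1/18 + 1437)*1428 = (25867/18)*1428 = 6156346/3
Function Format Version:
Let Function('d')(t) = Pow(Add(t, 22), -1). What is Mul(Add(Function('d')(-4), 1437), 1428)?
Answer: Rational(6156346, 3) ≈ 2.0521e+6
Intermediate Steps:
Function('d')(t) = Pow(Add(22, t), -1)
Mul(Add(Function('d')(-4), 1437), 1428) = Mul(Add(Pow(Add(22, -4), -1), 1437), 1428) = Mul(Add(Pow(18, -1), 1437), 1428) = Mul(Add(Rational(1, 18), 1437), 1428) = Mul(Rational(25867, 18), 1428) = Rational(6156346, 3)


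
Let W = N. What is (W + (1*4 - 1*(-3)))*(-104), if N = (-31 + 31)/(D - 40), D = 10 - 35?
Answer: -728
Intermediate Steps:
D = -25
N = 0 (N = (-31 + 31)/(-25 - 40) = 0/(-65) = 0*(-1/65) = 0)
W = 0
(W + (1*4 - 1*(-3)))*(-104) = (0 + (1*4 - 1*(-3)))*(-104) = (0 + (4 + 3))*(-104) = (0 + 7)*(-104) = 7*(-104) = -728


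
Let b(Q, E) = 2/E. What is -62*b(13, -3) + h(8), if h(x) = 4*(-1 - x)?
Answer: 16/3 ≈ 5.3333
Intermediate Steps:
h(x) = -4 - 4*x
-62*b(13, -3) + h(8) = -124/(-3) + (-4 - 4*8) = -124*(-1)/3 + (-4 - 32) = -62*(-⅔) - 36 = 124/3 - 36 = 16/3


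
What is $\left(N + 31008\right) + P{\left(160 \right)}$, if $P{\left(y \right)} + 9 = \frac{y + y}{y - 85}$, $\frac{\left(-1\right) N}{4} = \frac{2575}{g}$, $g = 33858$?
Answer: $\frac{2624245757}{84645} \approx 31003.0$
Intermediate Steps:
$N = - \frac{5150}{16929}$ ($N = - 4 \cdot \frac{2575}{33858} = - 4 \cdot 2575 \cdot \frac{1}{33858} = \left(-4\right) \frac{2575}{33858} = - \frac{5150}{16929} \approx -0.30421$)
$P{\left(y \right)} = -9 + \frac{2 y}{-85 + y}$ ($P{\left(y \right)} = -9 + \frac{y + y}{y - 85} = -9 + \frac{2 y}{-85 + y}$)
$\left(N + 31008\right) + P{\left(160 \right)} = \left(- \frac{5150}{16929} + 31008\right) + \frac{765 - 1120}{-85 + 160} = \frac{524929282}{16929} + \frac{765 - 1120}{75} = \frac{524929282}{16929} + \frac{1}{75} \left(-355\right) = \frac{524929282}{16929} - \frac{71}{15} = \frac{2624245757}{84645}$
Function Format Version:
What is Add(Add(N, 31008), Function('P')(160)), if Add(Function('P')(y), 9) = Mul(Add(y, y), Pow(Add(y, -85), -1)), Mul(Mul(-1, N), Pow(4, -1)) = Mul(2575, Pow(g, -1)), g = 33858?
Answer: Rational(2624245757, 84645) ≈ 31003.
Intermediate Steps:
N = Rational(-5150, 16929) (N = Mul(-4, Mul(2575, Pow(33858, -1))) = Mul(-4, Mul(2575, Rational(1, 33858))) = Mul(-4, Rational(2575, 33858)) = Rational(-5150, 16929) ≈ -0.30421)
Function('P')(y) = Add(-9, Mul(2, y, Pow(Add(-85, y), -1))) (Function('P')(y) = Add(-9, Mul(Add(y, y), Pow(Add(y, -85), -1))) = Add(-9, Mul(Mul(2, y), Pow(Add(-85, y), -1))) = Add(-9, Mul(2, y, Pow(Add(-85, y), -1))))
Add(Add(N, 31008), Function('P')(160)) = Add(Add(Rational(-5150, 16929), 31008), Mul(Pow(Add(-85, 160), -1), Add(765, Mul(-7, 160)))) = Add(Rational(524929282, 16929), Mul(Pow(75, -1), Add(765, -1120))) = Add(Rational(524929282, 16929), Mul(Rational(1, 75), -355)) = Add(Rational(524929282, 16929), Rational(-71, 15)) = Rational(2624245757, 84645)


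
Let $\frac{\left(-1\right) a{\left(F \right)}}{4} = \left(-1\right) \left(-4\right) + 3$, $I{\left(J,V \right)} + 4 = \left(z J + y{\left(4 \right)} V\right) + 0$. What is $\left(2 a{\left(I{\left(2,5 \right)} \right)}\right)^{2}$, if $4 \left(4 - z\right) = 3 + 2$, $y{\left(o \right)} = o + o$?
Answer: $3136$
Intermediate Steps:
$y{\left(o \right)} = 2 o$
$z = \frac{11}{4}$ ($z = 4 - \frac{3 + 2}{4} = 4 - \frac{5}{4} = \frac{11}{4} \approx 2.75$)
$I{\left(J,V \right)} = -4 + 8 V + \frac{11 J}{4}$ ($I{\left(J,V \right)} = -4 + \left(\left(\frac{11 J}{4} + 2 \cdot 4 V\right) + 0\right) = -4 + \left(\left(\frac{11 J}{4} + 8 V\right) + 0\right) = -4 + \left(\left(8 V + \frac{11 J}{4}\right) + 0\right) = -4 + \left(8 V + \frac{11 J}{4}\right) = -4 + 8 V + \frac{11 J}{4}$)
$a{\left(F \right)} = -28$ ($a{\left(F \right)} = - 4 \left(\left(-1\right) \left(-4\right) + 3\right) = - 4 \left(4 + 3\right) = \left(-4\right) 7 = -28$)
$\left(2 a{\left(I{\left(2,5 \right)} \right)}\right)^{2} = \left(2 \left(-28\right)\right)^{2} = \left(-56\right)^{2} = 3136$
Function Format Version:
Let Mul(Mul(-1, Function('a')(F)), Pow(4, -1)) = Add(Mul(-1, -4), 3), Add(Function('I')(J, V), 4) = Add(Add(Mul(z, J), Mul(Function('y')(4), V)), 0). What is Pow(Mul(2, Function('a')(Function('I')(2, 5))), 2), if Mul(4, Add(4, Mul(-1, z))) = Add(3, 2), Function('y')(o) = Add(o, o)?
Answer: 3136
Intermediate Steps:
Function('y')(o) = Mul(2, o)
z = Rational(11, 4) (z = Add(4, Mul(Rational(-1, 4), Add(3, 2))) = Add(4, Mul(Rational(-1, 4), 5)) = Add(4, Rational(-5, 4)) = Rational(11, 4) ≈ 2.7500)
Function('I')(J, V) = Add(-4, Mul(8, V), Mul(Rational(11, 4), J)) (Function('I')(J, V) = Add(-4, Add(Add(Mul(Rational(11, 4), J), Mul(Mul(2, 4), V)), 0)) = Add(-4, Add(Add(Mul(Rational(11, 4), J), Mul(8, V)), 0)) = Add(-4, Add(Add(Mul(8, V), Mul(Rational(11, 4), J)), 0)) = Add(-4, Add(Mul(8, V), Mul(Rational(11, 4), J))) = Add(-4, Mul(8, V), Mul(Rational(11, 4), J)))
Function('a')(F) = -28 (Function('a')(F) = Mul(-4, Add(Mul(-1, -4), 3)) = Mul(-4, Add(4, 3)) = Mul(-4, 7) = -28)
Pow(Mul(2, Function('a')(Function('I')(2, 5))), 2) = Pow(Mul(2, -28), 2) = Pow(-56, 2) = 3136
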